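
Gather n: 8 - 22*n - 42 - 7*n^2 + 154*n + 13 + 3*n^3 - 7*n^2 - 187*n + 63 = 3*n^3 - 14*n^2 - 55*n + 42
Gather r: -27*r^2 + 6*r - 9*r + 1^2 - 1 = -27*r^2 - 3*r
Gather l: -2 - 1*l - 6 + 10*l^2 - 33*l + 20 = 10*l^2 - 34*l + 12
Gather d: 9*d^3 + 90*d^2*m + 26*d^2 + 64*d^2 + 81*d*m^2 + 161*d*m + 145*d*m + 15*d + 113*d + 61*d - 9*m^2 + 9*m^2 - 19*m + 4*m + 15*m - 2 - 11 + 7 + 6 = 9*d^3 + d^2*(90*m + 90) + d*(81*m^2 + 306*m + 189)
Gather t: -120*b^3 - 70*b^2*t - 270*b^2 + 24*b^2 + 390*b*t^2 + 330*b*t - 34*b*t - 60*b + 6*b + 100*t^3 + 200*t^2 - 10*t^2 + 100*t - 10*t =-120*b^3 - 246*b^2 - 54*b + 100*t^3 + t^2*(390*b + 190) + t*(-70*b^2 + 296*b + 90)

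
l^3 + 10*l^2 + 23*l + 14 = (l + 1)*(l + 2)*(l + 7)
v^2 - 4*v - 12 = (v - 6)*(v + 2)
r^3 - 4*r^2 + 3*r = r*(r - 3)*(r - 1)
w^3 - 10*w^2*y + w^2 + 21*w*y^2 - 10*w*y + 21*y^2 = (w + 1)*(w - 7*y)*(w - 3*y)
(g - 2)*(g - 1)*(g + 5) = g^3 + 2*g^2 - 13*g + 10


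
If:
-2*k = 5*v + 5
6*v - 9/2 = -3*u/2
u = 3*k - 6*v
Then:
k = 5/19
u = 141/19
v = -21/19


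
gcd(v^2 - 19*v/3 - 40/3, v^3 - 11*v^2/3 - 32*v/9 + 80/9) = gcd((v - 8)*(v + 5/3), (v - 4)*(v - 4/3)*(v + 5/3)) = v + 5/3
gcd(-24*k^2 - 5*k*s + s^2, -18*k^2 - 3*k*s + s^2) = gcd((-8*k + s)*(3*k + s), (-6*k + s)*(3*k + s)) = 3*k + s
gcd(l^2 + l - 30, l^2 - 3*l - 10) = l - 5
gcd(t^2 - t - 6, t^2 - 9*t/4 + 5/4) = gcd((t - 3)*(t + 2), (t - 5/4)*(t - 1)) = 1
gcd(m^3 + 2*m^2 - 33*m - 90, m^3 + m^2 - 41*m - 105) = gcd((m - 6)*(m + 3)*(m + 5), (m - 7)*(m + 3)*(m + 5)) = m^2 + 8*m + 15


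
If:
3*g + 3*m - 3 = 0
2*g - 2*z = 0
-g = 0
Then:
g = 0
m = 1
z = 0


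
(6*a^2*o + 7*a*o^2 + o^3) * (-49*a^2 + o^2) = -294*a^4*o - 343*a^3*o^2 - 43*a^2*o^3 + 7*a*o^4 + o^5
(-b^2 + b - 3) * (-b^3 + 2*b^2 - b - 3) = b^5 - 3*b^4 + 6*b^3 - 4*b^2 + 9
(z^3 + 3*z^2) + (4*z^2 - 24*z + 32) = z^3 + 7*z^2 - 24*z + 32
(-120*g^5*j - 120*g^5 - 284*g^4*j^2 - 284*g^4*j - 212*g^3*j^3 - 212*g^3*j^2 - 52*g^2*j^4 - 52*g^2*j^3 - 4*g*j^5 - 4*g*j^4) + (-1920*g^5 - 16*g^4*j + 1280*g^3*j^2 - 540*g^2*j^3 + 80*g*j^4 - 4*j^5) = -120*g^5*j - 2040*g^5 - 284*g^4*j^2 - 300*g^4*j - 212*g^3*j^3 + 1068*g^3*j^2 - 52*g^2*j^4 - 592*g^2*j^3 - 4*g*j^5 + 76*g*j^4 - 4*j^5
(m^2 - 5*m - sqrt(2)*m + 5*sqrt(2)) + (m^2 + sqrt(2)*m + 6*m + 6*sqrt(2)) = 2*m^2 + m + 11*sqrt(2)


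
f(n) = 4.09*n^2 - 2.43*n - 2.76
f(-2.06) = 19.60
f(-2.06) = 19.60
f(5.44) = 105.06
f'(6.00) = 46.65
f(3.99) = 52.66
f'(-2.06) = -19.28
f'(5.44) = 42.07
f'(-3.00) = -26.97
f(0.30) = -3.12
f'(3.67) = 27.59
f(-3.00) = 41.34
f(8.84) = 295.37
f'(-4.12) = -36.13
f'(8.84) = 69.88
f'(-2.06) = -19.28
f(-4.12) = 76.68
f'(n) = 8.18*n - 2.43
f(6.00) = 129.90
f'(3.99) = 30.21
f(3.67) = 43.41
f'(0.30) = 0.02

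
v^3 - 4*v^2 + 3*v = v*(v - 3)*(v - 1)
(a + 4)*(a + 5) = a^2 + 9*a + 20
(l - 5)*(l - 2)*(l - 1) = l^3 - 8*l^2 + 17*l - 10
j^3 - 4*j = j*(j - 2)*(j + 2)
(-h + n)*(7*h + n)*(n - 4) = -7*h^2*n + 28*h^2 + 6*h*n^2 - 24*h*n + n^3 - 4*n^2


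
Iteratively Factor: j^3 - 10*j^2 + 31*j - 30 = (j - 2)*(j^2 - 8*j + 15) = (j - 5)*(j - 2)*(j - 3)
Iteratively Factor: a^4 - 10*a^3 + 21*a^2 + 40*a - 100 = (a - 5)*(a^3 - 5*a^2 - 4*a + 20) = (a - 5)^2*(a^2 - 4) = (a - 5)^2*(a - 2)*(a + 2)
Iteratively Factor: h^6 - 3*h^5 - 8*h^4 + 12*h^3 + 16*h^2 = (h + 1)*(h^5 - 4*h^4 - 4*h^3 + 16*h^2) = (h - 4)*(h + 1)*(h^4 - 4*h^2) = (h - 4)*(h - 2)*(h + 1)*(h^3 + 2*h^2) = h*(h - 4)*(h - 2)*(h + 1)*(h^2 + 2*h) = h*(h - 4)*(h - 2)*(h + 1)*(h + 2)*(h)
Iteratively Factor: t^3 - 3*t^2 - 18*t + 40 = (t - 2)*(t^2 - t - 20) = (t - 2)*(t + 4)*(t - 5)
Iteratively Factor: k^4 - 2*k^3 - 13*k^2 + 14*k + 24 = (k + 3)*(k^3 - 5*k^2 + 2*k + 8) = (k - 4)*(k + 3)*(k^2 - k - 2) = (k - 4)*(k + 1)*(k + 3)*(k - 2)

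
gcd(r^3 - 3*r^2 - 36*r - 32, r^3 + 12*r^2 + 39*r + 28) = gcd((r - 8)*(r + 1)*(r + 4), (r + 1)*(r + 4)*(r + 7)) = r^2 + 5*r + 4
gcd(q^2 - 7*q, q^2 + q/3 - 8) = 1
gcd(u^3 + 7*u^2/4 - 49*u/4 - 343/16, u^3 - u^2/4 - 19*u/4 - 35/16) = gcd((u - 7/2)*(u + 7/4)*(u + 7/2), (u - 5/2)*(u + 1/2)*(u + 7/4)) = u + 7/4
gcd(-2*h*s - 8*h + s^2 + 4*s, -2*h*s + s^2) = -2*h + s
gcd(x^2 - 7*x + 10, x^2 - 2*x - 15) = x - 5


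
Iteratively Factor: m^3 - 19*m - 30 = (m + 2)*(m^2 - 2*m - 15) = (m - 5)*(m + 2)*(m + 3)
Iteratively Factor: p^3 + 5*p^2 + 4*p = (p + 1)*(p^2 + 4*p) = p*(p + 1)*(p + 4)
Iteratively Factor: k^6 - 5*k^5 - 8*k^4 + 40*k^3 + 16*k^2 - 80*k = (k - 2)*(k^5 - 3*k^4 - 14*k^3 + 12*k^2 + 40*k) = (k - 2)*(k + 2)*(k^4 - 5*k^3 - 4*k^2 + 20*k) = (k - 5)*(k - 2)*(k + 2)*(k^3 - 4*k) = (k - 5)*(k - 2)*(k + 2)^2*(k^2 - 2*k) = k*(k - 5)*(k - 2)*(k + 2)^2*(k - 2)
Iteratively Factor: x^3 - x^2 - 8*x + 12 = (x - 2)*(x^2 + x - 6) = (x - 2)*(x + 3)*(x - 2)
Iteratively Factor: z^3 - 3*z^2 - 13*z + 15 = (z + 3)*(z^2 - 6*z + 5) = (z - 5)*(z + 3)*(z - 1)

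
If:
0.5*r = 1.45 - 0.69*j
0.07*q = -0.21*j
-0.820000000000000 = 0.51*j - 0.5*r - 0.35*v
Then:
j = 0.291666666666667*v + 0.525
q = -0.875*v - 1.575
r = 2.1755 - 0.4025*v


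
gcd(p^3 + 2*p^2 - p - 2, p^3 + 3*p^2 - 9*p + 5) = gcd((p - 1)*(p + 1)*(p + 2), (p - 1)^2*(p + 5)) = p - 1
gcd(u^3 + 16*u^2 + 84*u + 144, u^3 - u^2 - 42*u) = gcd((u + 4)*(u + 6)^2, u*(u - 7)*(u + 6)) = u + 6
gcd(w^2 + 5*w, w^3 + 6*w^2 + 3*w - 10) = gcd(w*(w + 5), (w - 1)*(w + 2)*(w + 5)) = w + 5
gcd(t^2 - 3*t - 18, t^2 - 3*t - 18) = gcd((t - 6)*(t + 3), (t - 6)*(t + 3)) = t^2 - 3*t - 18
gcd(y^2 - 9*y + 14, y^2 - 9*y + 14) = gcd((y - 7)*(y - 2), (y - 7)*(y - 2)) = y^2 - 9*y + 14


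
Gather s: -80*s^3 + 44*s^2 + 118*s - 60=-80*s^3 + 44*s^2 + 118*s - 60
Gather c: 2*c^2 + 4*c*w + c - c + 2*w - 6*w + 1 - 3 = 2*c^2 + 4*c*w - 4*w - 2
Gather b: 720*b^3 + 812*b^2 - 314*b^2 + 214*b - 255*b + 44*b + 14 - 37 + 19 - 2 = 720*b^3 + 498*b^2 + 3*b - 6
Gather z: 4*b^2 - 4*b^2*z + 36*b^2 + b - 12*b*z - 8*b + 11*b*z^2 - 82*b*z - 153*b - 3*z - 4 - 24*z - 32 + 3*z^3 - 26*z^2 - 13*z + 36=40*b^2 - 160*b + 3*z^3 + z^2*(11*b - 26) + z*(-4*b^2 - 94*b - 40)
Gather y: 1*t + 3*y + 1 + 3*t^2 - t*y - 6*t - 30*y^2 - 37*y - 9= 3*t^2 - 5*t - 30*y^2 + y*(-t - 34) - 8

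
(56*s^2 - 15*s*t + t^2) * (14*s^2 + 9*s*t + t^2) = 784*s^4 + 294*s^3*t - 65*s^2*t^2 - 6*s*t^3 + t^4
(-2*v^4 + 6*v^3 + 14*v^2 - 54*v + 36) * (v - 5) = -2*v^5 + 16*v^4 - 16*v^3 - 124*v^2 + 306*v - 180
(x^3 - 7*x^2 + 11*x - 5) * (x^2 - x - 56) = x^5 - 8*x^4 - 38*x^3 + 376*x^2 - 611*x + 280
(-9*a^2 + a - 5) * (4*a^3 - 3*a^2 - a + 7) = -36*a^5 + 31*a^4 - 14*a^3 - 49*a^2 + 12*a - 35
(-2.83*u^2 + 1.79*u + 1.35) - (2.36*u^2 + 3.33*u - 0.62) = -5.19*u^2 - 1.54*u + 1.97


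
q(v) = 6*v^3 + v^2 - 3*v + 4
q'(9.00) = 1473.00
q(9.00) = 4432.00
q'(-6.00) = 633.00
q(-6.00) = -1238.00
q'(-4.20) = 306.12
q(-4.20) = -410.29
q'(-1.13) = 17.72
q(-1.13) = 0.01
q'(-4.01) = 278.42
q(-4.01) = -354.78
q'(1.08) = 20.16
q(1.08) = 9.48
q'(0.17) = -2.14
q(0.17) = 3.55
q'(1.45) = 37.74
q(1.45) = 20.04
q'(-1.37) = 28.04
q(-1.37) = -5.44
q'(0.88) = 12.70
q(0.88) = 6.22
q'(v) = 18*v^2 + 2*v - 3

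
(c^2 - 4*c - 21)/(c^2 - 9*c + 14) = (c + 3)/(c - 2)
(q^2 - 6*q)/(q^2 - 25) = q*(q - 6)/(q^2 - 25)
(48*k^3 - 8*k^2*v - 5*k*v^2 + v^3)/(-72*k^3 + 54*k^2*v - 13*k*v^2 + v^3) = (-12*k^2 - k*v + v^2)/(18*k^2 - 9*k*v + v^2)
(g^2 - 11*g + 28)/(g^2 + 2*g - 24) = (g - 7)/(g + 6)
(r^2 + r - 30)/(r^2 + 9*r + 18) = (r - 5)/(r + 3)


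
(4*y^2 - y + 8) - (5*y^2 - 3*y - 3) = -y^2 + 2*y + 11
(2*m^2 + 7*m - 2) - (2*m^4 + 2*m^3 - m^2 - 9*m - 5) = -2*m^4 - 2*m^3 + 3*m^2 + 16*m + 3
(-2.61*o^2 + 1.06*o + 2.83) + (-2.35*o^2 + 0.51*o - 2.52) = -4.96*o^2 + 1.57*o + 0.31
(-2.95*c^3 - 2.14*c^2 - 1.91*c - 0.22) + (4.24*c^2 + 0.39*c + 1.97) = -2.95*c^3 + 2.1*c^2 - 1.52*c + 1.75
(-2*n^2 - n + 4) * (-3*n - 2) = 6*n^3 + 7*n^2 - 10*n - 8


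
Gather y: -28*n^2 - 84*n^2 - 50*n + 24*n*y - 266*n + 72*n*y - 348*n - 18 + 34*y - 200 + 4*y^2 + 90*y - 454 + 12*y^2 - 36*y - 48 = -112*n^2 - 664*n + 16*y^2 + y*(96*n + 88) - 720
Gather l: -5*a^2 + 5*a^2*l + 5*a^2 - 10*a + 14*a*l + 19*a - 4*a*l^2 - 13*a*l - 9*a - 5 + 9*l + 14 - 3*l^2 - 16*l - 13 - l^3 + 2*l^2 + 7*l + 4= -l^3 + l^2*(-4*a - 1) + l*(5*a^2 + a)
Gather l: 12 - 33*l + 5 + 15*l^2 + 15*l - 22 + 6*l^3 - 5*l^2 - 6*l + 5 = 6*l^3 + 10*l^2 - 24*l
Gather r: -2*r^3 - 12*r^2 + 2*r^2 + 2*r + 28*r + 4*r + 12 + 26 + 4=-2*r^3 - 10*r^2 + 34*r + 42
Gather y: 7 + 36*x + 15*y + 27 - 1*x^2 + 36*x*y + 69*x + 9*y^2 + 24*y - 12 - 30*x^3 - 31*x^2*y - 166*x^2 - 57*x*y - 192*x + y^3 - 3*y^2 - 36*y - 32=-30*x^3 - 167*x^2 - 87*x + y^3 + 6*y^2 + y*(-31*x^2 - 21*x + 3) - 10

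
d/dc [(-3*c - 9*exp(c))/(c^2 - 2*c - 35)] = 3*(2*(c - 1)*(c + 3*exp(c)) + (3*exp(c) + 1)*(-c^2 + 2*c + 35))/(-c^2 + 2*c + 35)^2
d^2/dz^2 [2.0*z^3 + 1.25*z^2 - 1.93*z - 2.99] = 12.0*z + 2.5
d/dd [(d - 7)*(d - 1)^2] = 3*(d - 5)*(d - 1)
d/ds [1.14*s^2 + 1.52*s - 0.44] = 2.28*s + 1.52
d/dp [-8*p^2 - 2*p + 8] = -16*p - 2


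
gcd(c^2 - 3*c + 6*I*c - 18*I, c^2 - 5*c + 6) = c - 3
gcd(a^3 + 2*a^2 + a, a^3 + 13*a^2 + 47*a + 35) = a + 1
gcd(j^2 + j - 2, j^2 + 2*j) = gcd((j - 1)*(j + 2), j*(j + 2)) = j + 2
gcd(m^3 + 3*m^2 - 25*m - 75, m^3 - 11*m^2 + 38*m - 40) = m - 5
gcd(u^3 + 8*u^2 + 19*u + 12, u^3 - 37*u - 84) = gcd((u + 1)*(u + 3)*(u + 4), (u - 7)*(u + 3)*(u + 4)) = u^2 + 7*u + 12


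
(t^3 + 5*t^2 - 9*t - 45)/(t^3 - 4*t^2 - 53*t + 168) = (t^2 + 8*t + 15)/(t^2 - t - 56)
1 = 1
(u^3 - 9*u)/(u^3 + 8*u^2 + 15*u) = (u - 3)/(u + 5)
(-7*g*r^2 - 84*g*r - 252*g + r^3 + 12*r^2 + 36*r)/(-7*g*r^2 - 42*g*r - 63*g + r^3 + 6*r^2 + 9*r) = (r^2 + 12*r + 36)/(r^2 + 6*r + 9)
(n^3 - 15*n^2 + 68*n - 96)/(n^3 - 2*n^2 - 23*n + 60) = (n - 8)/(n + 5)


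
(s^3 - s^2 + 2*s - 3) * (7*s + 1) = 7*s^4 - 6*s^3 + 13*s^2 - 19*s - 3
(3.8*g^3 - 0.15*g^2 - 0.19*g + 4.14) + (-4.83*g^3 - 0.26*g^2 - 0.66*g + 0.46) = -1.03*g^3 - 0.41*g^2 - 0.85*g + 4.6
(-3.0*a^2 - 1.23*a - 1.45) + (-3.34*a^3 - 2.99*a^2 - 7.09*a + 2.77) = -3.34*a^3 - 5.99*a^2 - 8.32*a + 1.32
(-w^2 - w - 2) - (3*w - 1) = -w^2 - 4*w - 1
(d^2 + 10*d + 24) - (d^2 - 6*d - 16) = 16*d + 40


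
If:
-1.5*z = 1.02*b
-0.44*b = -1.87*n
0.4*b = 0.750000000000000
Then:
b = 1.88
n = 0.44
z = -1.28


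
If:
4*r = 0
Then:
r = 0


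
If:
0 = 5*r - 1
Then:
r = 1/5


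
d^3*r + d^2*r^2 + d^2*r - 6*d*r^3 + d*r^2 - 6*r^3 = (d - 2*r)*(d + 3*r)*(d*r + r)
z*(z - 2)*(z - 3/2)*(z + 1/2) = z^4 - 3*z^3 + 5*z^2/4 + 3*z/2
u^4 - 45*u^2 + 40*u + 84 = (u - 6)*(u - 2)*(u + 1)*(u + 7)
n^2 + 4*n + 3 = (n + 1)*(n + 3)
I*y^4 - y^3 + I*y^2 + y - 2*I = (y - 1)*(y - I)*(y + 2*I)*(I*y + I)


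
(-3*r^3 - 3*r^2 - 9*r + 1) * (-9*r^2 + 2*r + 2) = 27*r^5 + 21*r^4 + 69*r^3 - 33*r^2 - 16*r + 2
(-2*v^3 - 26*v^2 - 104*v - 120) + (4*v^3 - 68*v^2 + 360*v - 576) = 2*v^3 - 94*v^2 + 256*v - 696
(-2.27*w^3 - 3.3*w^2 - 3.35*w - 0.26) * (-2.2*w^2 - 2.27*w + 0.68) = 4.994*w^5 + 12.4129*w^4 + 13.3174*w^3 + 5.9325*w^2 - 1.6878*w - 0.1768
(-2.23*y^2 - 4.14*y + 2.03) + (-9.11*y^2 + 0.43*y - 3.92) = -11.34*y^2 - 3.71*y - 1.89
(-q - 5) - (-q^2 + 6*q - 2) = q^2 - 7*q - 3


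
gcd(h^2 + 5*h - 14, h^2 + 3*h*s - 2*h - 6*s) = h - 2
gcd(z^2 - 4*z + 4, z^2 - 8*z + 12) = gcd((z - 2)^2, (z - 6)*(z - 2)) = z - 2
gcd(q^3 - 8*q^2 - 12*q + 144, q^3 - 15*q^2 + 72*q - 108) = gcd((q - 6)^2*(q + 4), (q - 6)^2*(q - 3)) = q^2 - 12*q + 36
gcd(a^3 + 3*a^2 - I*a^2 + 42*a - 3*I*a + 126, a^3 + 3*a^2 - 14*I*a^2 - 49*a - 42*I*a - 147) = a^2 + a*(3 - 7*I) - 21*I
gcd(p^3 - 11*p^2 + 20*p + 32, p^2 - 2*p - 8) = p - 4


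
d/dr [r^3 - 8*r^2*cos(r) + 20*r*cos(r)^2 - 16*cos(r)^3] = 8*r^2*sin(r) + 3*r^2 - 20*r*sin(2*r) - 16*r*cos(r) + 48*sin(r)*cos(r)^2 + 20*cos(r)^2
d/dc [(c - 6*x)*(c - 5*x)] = 2*c - 11*x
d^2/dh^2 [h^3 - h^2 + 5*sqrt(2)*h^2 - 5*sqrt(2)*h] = 6*h - 2 + 10*sqrt(2)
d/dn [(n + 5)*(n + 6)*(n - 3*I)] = 3*n^2 + n*(22 - 6*I) + 30 - 33*I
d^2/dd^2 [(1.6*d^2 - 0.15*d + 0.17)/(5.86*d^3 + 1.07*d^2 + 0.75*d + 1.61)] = (109.88672*d^6 - 30.90564*d^5 + 22.217604*d^4 - 195.873066*d^3 + 6.095058*d^2 - 7.254312*d + 8.262502)/(201.230056*d^9 + 110.230116*d^8 + 97.391442*d^7 + 195.301211*d^6 + 73.034907*d^5 + 49.791192*d^4 + 53.743143*d^3 + 11.037516*d^2 + 5.832225*d + 4.173281)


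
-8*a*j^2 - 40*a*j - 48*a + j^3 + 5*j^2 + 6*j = (-8*a + j)*(j + 2)*(j + 3)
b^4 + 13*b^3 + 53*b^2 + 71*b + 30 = (b + 1)^2*(b + 5)*(b + 6)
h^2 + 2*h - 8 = (h - 2)*(h + 4)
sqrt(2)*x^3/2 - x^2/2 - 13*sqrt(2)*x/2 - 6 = (x - 3*sqrt(2))*(x + 2*sqrt(2))*(sqrt(2)*x/2 + 1/2)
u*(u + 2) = u^2 + 2*u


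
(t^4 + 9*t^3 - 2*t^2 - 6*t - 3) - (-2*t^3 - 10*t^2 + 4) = t^4 + 11*t^3 + 8*t^2 - 6*t - 7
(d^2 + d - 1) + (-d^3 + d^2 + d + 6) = -d^3 + 2*d^2 + 2*d + 5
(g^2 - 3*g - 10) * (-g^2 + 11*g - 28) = -g^4 + 14*g^3 - 51*g^2 - 26*g + 280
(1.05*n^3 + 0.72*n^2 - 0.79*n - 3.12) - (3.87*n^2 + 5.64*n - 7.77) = 1.05*n^3 - 3.15*n^2 - 6.43*n + 4.65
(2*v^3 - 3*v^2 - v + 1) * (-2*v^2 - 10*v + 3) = -4*v^5 - 14*v^4 + 38*v^3 - v^2 - 13*v + 3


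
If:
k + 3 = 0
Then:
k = -3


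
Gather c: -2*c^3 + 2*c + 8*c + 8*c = -2*c^3 + 18*c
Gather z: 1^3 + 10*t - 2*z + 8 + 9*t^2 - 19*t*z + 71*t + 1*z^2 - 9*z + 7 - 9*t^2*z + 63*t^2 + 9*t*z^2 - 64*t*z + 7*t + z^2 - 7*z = 72*t^2 + 88*t + z^2*(9*t + 2) + z*(-9*t^2 - 83*t - 18) + 16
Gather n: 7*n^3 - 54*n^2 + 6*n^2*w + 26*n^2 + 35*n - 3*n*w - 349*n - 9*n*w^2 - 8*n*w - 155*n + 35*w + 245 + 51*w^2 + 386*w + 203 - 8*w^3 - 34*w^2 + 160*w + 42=7*n^3 + n^2*(6*w - 28) + n*(-9*w^2 - 11*w - 469) - 8*w^3 + 17*w^2 + 581*w + 490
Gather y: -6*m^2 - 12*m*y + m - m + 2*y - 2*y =-6*m^2 - 12*m*y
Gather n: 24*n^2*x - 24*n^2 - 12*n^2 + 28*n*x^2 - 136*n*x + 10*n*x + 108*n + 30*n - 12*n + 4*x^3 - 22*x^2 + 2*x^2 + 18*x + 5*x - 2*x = n^2*(24*x - 36) + n*(28*x^2 - 126*x + 126) + 4*x^3 - 20*x^2 + 21*x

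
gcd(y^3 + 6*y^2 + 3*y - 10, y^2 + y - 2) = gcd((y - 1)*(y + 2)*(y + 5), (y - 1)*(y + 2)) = y^2 + y - 2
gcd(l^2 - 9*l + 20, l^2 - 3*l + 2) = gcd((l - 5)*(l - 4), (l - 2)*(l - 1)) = 1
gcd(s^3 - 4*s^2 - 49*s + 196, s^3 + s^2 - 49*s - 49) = s^2 - 49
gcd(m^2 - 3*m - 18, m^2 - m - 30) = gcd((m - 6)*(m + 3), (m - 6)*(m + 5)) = m - 6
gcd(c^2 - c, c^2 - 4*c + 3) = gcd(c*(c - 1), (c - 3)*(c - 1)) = c - 1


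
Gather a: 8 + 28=36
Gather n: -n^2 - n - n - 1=-n^2 - 2*n - 1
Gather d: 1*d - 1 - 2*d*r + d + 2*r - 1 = d*(2 - 2*r) + 2*r - 2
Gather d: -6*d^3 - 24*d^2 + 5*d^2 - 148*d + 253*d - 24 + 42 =-6*d^3 - 19*d^2 + 105*d + 18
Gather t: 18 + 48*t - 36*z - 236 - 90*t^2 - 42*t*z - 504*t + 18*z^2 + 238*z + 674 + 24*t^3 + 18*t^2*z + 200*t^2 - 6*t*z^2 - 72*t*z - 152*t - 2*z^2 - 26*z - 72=24*t^3 + t^2*(18*z + 110) + t*(-6*z^2 - 114*z - 608) + 16*z^2 + 176*z + 384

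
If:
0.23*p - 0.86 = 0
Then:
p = 3.74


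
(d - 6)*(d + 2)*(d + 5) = d^3 + d^2 - 32*d - 60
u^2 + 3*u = u*(u + 3)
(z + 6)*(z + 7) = z^2 + 13*z + 42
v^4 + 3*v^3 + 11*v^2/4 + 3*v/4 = v*(v + 1/2)*(v + 1)*(v + 3/2)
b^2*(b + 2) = b^3 + 2*b^2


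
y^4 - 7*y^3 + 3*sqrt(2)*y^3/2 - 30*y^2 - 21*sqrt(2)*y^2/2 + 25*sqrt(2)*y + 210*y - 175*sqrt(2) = (y - 7)*(y - 5*sqrt(2)/2)*(y - sqrt(2))*(y + 5*sqrt(2))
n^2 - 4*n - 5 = (n - 5)*(n + 1)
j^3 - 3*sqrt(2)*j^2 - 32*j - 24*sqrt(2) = (j - 6*sqrt(2))*(j + sqrt(2))*(j + 2*sqrt(2))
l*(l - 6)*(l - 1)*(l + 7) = l^4 - 43*l^2 + 42*l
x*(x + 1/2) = x^2 + x/2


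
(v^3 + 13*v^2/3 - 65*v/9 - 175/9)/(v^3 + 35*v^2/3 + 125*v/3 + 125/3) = (v - 7/3)/(v + 5)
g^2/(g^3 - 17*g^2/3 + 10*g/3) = 3*g/(3*g^2 - 17*g + 10)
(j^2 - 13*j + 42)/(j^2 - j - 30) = (j - 7)/(j + 5)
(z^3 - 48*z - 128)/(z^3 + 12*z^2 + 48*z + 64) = (z - 8)/(z + 4)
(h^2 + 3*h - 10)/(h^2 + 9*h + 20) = (h - 2)/(h + 4)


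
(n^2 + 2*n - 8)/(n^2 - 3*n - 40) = (-n^2 - 2*n + 8)/(-n^2 + 3*n + 40)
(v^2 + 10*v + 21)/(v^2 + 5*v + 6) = (v + 7)/(v + 2)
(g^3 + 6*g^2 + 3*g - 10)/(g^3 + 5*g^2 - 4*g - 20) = (g - 1)/(g - 2)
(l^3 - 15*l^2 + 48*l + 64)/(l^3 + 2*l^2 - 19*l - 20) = (l^2 - 16*l + 64)/(l^2 + l - 20)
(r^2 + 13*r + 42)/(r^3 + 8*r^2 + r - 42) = (r + 6)/(r^2 + r - 6)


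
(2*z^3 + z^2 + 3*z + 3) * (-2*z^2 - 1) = -4*z^5 - 2*z^4 - 8*z^3 - 7*z^2 - 3*z - 3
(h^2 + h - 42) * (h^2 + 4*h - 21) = h^4 + 5*h^3 - 59*h^2 - 189*h + 882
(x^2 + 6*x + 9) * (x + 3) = x^3 + 9*x^2 + 27*x + 27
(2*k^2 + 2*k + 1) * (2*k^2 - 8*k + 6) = 4*k^4 - 12*k^3 - 2*k^2 + 4*k + 6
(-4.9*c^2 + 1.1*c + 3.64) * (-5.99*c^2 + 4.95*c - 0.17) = 29.351*c^4 - 30.844*c^3 - 15.5256*c^2 + 17.831*c - 0.6188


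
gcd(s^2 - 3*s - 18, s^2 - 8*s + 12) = s - 6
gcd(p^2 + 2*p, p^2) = p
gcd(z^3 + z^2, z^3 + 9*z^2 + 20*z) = z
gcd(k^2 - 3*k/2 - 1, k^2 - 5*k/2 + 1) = k - 2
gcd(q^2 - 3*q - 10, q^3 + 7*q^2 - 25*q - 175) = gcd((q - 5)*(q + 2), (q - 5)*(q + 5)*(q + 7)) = q - 5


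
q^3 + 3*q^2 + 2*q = q*(q + 1)*(q + 2)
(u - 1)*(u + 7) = u^2 + 6*u - 7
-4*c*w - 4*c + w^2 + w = (-4*c + w)*(w + 1)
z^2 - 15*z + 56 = (z - 8)*(z - 7)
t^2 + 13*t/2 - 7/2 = (t - 1/2)*(t + 7)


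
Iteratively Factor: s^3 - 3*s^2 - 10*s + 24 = (s - 2)*(s^2 - s - 12) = (s - 4)*(s - 2)*(s + 3)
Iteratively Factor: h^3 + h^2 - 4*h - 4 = (h + 2)*(h^2 - h - 2) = (h - 2)*(h + 2)*(h + 1)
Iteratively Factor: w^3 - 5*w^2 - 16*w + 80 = (w + 4)*(w^2 - 9*w + 20) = (w - 5)*(w + 4)*(w - 4)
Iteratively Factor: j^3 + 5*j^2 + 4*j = (j + 4)*(j^2 + j) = j*(j + 4)*(j + 1)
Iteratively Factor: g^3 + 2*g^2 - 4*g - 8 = (g - 2)*(g^2 + 4*g + 4) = (g - 2)*(g + 2)*(g + 2)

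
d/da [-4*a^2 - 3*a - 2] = -8*a - 3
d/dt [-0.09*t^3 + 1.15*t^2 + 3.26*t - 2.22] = -0.27*t^2 + 2.3*t + 3.26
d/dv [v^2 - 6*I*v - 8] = 2*v - 6*I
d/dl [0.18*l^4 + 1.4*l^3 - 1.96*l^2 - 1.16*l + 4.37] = 0.72*l^3 + 4.2*l^2 - 3.92*l - 1.16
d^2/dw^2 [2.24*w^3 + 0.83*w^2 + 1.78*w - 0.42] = 13.44*w + 1.66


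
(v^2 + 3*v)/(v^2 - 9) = v/(v - 3)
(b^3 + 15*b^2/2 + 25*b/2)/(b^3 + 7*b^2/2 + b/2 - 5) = b*(b + 5)/(b^2 + b - 2)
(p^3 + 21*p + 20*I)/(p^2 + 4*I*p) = p - 4*I + 5/p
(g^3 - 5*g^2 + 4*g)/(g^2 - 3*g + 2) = g*(g - 4)/(g - 2)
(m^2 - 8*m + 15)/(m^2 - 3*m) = (m - 5)/m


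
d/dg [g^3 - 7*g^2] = g*(3*g - 14)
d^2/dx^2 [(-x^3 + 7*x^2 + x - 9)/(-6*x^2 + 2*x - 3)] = 2*(-134*x^3 + 1332*x^2 - 243*x - 195)/(216*x^6 - 216*x^5 + 396*x^4 - 224*x^3 + 198*x^2 - 54*x + 27)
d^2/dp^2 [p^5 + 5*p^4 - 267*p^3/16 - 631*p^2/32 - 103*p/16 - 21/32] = 20*p^3 + 60*p^2 - 801*p/8 - 631/16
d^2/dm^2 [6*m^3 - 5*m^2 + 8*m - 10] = 36*m - 10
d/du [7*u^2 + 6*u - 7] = 14*u + 6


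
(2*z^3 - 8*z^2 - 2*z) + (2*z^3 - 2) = 4*z^3 - 8*z^2 - 2*z - 2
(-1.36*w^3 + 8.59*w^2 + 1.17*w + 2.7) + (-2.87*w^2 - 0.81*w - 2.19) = -1.36*w^3 + 5.72*w^2 + 0.36*w + 0.51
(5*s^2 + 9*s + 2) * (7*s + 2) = 35*s^3 + 73*s^2 + 32*s + 4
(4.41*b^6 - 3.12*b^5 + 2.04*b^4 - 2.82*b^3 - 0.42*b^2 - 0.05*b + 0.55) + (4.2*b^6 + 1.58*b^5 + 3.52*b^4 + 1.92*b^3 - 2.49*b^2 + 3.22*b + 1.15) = 8.61*b^6 - 1.54*b^5 + 5.56*b^4 - 0.9*b^3 - 2.91*b^2 + 3.17*b + 1.7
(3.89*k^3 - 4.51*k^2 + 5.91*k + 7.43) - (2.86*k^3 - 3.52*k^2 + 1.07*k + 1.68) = 1.03*k^3 - 0.99*k^2 + 4.84*k + 5.75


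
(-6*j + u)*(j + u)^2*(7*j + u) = -42*j^4 - 83*j^3*u - 39*j^2*u^2 + 3*j*u^3 + u^4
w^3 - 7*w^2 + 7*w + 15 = (w - 5)*(w - 3)*(w + 1)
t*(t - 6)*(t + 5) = t^3 - t^2 - 30*t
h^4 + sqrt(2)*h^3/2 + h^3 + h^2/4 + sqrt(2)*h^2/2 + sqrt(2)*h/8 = h*(h + 1/2)^2*(h + sqrt(2)/2)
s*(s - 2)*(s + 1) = s^3 - s^2 - 2*s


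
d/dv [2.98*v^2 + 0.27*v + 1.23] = 5.96*v + 0.27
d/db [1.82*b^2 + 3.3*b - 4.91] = 3.64*b + 3.3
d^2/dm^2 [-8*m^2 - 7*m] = -16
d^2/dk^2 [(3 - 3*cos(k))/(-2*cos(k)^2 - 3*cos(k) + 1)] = 3*(-36*sin(k)^4*cos(k) + 22*sin(k)^4 - 34*sin(k)^2 - 19*cos(k)/2 - 9*cos(3*k)/2 + 2*cos(5*k) - 4)/(-2*sin(k)^2 + 3*cos(k) + 1)^3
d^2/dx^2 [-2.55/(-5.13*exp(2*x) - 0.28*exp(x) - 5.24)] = (2.55*(10.26*exp(x) + 0.28)*(20.52*exp(x) + 0.56)*exp(x) - (52.326*exp(x) + 0.714)*(5.13*exp(2*x) + 0.28*exp(x) + 5.24))*exp(x)/(5.13*exp(2*x) + 0.28*exp(x) + 5.24)^3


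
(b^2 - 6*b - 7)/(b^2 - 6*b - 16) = (-b^2 + 6*b + 7)/(-b^2 + 6*b + 16)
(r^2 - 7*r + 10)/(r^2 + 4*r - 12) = (r - 5)/(r + 6)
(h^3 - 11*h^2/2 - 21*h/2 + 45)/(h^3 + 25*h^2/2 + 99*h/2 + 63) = (2*h^2 - 17*h + 30)/(2*h^2 + 19*h + 42)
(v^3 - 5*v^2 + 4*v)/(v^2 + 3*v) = (v^2 - 5*v + 4)/(v + 3)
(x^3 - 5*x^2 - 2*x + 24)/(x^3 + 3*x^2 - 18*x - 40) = (x - 3)/(x + 5)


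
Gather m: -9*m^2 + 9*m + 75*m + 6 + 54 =-9*m^2 + 84*m + 60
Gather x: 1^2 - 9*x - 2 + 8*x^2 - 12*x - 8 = 8*x^2 - 21*x - 9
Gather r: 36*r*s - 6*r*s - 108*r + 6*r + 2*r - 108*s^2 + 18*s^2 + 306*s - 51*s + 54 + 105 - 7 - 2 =r*(30*s - 100) - 90*s^2 + 255*s + 150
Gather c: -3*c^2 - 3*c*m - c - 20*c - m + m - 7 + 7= -3*c^2 + c*(-3*m - 21)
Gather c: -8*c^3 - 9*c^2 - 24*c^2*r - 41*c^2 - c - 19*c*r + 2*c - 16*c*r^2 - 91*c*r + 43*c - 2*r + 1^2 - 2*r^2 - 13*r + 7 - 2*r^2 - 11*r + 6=-8*c^3 + c^2*(-24*r - 50) + c*(-16*r^2 - 110*r + 44) - 4*r^2 - 26*r + 14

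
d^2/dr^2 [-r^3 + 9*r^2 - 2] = 18 - 6*r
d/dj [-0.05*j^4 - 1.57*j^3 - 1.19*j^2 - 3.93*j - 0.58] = -0.2*j^3 - 4.71*j^2 - 2.38*j - 3.93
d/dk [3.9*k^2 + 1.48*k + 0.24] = 7.8*k + 1.48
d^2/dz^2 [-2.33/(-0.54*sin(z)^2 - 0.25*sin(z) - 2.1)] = (-2.717712*sin(z)^4 - 0.94365*sin(z)^3 + 14.499823*sin(z)^2 + 3.11055*sin(z) - 4.99319)/(0.54*sin(z)^2 + 0.25*sin(z) + 2.1)^3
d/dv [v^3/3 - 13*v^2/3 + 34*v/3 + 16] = v^2 - 26*v/3 + 34/3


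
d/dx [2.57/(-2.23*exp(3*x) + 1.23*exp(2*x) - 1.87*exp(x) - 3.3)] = (17.1933*exp(2*x) - 6.3222*exp(x) + 4.8059)*exp(x)/(2.23*exp(3*x) - 1.23*exp(2*x) + 1.87*exp(x) + 3.3)^2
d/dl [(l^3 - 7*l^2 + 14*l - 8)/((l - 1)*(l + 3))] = (l^2 + 6*l - 26)/(l^2 + 6*l + 9)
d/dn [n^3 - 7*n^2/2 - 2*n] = 3*n^2 - 7*n - 2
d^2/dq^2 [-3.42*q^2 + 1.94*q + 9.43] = -6.84000000000000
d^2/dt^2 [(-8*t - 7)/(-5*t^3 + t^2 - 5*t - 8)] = 2*((8*t + 7)*(15*t^2 - 2*t + 5)^2 + (-120*t^2 + 16*t - (8*t + 7)*(15*t - 1) - 40)*(5*t^3 - t^2 + 5*t + 8))/(5*t^3 - t^2 + 5*t + 8)^3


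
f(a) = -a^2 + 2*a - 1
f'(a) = 2 - 2*a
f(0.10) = -0.81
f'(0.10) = 1.80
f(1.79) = -0.62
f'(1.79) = -1.58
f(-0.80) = -3.24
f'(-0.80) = 3.60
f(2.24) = -1.54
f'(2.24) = -2.48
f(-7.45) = -71.40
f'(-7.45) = 16.90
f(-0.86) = -3.46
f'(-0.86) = 3.72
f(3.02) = -4.08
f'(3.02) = -4.04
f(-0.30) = -1.69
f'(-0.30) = 2.60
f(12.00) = -121.00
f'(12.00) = -22.00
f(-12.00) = -169.00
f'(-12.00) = 26.00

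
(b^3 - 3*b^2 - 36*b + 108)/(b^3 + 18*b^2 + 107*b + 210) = (b^2 - 9*b + 18)/(b^2 + 12*b + 35)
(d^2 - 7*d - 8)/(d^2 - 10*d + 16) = (d + 1)/(d - 2)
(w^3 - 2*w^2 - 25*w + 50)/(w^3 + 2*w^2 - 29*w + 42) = (w^2 - 25)/(w^2 + 4*w - 21)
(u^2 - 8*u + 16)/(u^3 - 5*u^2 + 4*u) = (u - 4)/(u*(u - 1))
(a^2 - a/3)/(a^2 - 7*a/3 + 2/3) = a/(a - 2)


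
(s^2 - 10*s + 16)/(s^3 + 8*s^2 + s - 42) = (s - 8)/(s^2 + 10*s + 21)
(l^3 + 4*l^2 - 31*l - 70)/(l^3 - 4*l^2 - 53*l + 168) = (l^2 - 3*l - 10)/(l^2 - 11*l + 24)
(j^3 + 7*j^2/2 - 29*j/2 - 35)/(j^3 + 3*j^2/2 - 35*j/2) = (j + 2)/j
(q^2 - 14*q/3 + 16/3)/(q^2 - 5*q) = (3*q^2 - 14*q + 16)/(3*q*(q - 5))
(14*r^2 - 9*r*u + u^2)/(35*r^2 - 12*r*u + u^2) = (2*r - u)/(5*r - u)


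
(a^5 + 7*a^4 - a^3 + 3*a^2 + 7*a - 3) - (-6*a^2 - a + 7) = a^5 + 7*a^4 - a^3 + 9*a^2 + 8*a - 10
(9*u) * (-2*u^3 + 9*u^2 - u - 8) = -18*u^4 + 81*u^3 - 9*u^2 - 72*u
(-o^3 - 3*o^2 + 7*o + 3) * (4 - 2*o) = 2*o^4 + 2*o^3 - 26*o^2 + 22*o + 12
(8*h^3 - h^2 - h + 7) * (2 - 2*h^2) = -16*h^5 + 2*h^4 + 18*h^3 - 16*h^2 - 2*h + 14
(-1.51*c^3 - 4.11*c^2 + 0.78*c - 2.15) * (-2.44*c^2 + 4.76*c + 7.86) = 3.6844*c^5 + 2.8408*c^4 - 33.3354*c^3 - 23.3458*c^2 - 4.1032*c - 16.899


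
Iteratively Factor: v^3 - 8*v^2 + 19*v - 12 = (v - 1)*(v^2 - 7*v + 12) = (v - 3)*(v - 1)*(v - 4)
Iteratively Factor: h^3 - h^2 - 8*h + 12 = (h + 3)*(h^2 - 4*h + 4) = (h - 2)*(h + 3)*(h - 2)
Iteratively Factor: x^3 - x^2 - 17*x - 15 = (x + 1)*(x^2 - 2*x - 15) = (x + 1)*(x + 3)*(x - 5)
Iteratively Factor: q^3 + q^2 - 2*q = (q)*(q^2 + q - 2) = q*(q - 1)*(q + 2)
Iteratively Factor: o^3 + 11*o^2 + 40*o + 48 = (o + 3)*(o^2 + 8*o + 16) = (o + 3)*(o + 4)*(o + 4)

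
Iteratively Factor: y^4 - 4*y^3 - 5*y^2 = (y)*(y^3 - 4*y^2 - 5*y) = y*(y + 1)*(y^2 - 5*y) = y^2*(y + 1)*(y - 5)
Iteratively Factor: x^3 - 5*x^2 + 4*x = (x - 1)*(x^2 - 4*x) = (x - 4)*(x - 1)*(x)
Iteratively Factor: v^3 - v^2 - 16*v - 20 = (v + 2)*(v^2 - 3*v - 10) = (v + 2)^2*(v - 5)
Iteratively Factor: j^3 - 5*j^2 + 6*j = (j - 2)*(j^2 - 3*j) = (j - 3)*(j - 2)*(j)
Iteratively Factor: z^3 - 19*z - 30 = (z - 5)*(z^2 + 5*z + 6) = (z - 5)*(z + 2)*(z + 3)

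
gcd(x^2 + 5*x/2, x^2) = x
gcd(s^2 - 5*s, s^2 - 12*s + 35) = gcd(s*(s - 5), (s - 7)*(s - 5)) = s - 5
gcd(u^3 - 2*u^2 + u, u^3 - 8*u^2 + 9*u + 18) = 1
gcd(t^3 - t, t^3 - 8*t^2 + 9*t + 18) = t + 1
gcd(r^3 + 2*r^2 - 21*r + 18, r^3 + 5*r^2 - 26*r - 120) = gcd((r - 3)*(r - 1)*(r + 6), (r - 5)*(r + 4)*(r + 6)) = r + 6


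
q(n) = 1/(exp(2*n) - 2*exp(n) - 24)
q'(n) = (-2*exp(2*n) + 2*exp(n))/(exp(2*n) - 2*exp(n) - 24)^2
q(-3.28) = -0.04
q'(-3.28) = 0.00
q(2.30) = 0.02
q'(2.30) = -0.06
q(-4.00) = -0.04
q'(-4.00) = 0.00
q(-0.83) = -0.04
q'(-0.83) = 0.00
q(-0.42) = -0.04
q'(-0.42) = 0.00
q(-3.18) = -0.04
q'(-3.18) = 0.00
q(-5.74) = -0.04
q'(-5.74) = 0.00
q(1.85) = 0.27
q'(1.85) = -4.91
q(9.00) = 0.00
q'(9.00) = 0.00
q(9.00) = 0.00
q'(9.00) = 0.00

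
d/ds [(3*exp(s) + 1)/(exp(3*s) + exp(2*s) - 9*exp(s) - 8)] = (-(3*exp(s) + 1)*(3*exp(2*s) + 2*exp(s) - 9) + 3*exp(3*s) + 3*exp(2*s) - 27*exp(s) - 24)*exp(s)/(exp(3*s) + exp(2*s) - 9*exp(s) - 8)^2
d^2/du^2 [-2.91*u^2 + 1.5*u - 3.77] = -5.82000000000000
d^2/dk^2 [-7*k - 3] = 0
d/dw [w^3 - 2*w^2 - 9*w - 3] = 3*w^2 - 4*w - 9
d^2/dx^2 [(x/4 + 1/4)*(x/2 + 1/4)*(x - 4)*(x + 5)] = 3*x^2/2 + 15*x/8 - 9/2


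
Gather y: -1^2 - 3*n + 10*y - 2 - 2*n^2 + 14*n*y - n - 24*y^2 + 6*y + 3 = -2*n^2 - 4*n - 24*y^2 + y*(14*n + 16)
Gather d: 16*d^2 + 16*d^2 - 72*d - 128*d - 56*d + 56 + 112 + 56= 32*d^2 - 256*d + 224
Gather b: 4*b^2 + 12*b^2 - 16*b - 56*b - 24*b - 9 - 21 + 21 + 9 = 16*b^2 - 96*b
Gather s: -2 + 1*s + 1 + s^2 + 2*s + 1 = s^2 + 3*s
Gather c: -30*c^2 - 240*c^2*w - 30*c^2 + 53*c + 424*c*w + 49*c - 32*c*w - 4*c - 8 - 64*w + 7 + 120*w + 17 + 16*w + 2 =c^2*(-240*w - 60) + c*(392*w + 98) + 72*w + 18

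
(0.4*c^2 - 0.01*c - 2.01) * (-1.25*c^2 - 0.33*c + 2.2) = -0.5*c^4 - 0.1195*c^3 + 3.3958*c^2 + 0.6413*c - 4.422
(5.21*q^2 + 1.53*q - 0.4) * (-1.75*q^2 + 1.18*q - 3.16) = -9.1175*q^4 + 3.4703*q^3 - 13.9582*q^2 - 5.3068*q + 1.264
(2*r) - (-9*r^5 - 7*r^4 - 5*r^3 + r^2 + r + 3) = 9*r^5 + 7*r^4 + 5*r^3 - r^2 + r - 3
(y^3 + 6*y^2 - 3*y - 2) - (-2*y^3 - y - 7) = 3*y^3 + 6*y^2 - 2*y + 5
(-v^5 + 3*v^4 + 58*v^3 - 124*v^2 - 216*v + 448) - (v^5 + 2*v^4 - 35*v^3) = -2*v^5 + v^4 + 93*v^3 - 124*v^2 - 216*v + 448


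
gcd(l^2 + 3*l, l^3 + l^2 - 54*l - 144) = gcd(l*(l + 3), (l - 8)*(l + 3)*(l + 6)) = l + 3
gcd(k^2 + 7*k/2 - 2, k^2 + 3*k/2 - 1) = k - 1/2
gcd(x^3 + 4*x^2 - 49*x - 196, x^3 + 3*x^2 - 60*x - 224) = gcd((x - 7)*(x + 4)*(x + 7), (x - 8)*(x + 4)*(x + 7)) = x^2 + 11*x + 28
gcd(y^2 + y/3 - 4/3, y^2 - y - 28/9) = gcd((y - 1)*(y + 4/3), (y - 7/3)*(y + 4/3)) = y + 4/3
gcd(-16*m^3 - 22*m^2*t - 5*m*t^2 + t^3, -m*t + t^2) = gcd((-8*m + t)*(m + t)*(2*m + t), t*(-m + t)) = 1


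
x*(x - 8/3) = x^2 - 8*x/3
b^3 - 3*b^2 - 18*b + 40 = (b - 5)*(b - 2)*(b + 4)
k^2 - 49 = (k - 7)*(k + 7)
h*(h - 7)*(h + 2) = h^3 - 5*h^2 - 14*h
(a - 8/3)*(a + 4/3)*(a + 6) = a^3 + 14*a^2/3 - 104*a/9 - 64/3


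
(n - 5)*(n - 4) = n^2 - 9*n + 20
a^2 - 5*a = a*(a - 5)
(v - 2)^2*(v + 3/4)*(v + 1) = v^4 - 9*v^3/4 - 9*v^2/4 + 4*v + 3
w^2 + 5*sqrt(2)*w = w*(w + 5*sqrt(2))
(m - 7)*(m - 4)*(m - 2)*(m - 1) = m^4 - 14*m^3 + 63*m^2 - 106*m + 56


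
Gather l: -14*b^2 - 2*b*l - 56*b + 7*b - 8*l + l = -14*b^2 - 49*b + l*(-2*b - 7)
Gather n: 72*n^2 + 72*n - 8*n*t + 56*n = 72*n^2 + n*(128 - 8*t)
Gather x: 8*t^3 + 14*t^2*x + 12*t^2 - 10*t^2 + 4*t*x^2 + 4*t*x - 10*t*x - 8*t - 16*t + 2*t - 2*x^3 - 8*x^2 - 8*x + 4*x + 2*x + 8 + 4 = 8*t^3 + 2*t^2 - 22*t - 2*x^3 + x^2*(4*t - 8) + x*(14*t^2 - 6*t - 2) + 12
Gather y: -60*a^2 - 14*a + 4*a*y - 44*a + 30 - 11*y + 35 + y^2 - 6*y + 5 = -60*a^2 - 58*a + y^2 + y*(4*a - 17) + 70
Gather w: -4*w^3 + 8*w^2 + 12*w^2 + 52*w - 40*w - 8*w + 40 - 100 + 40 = -4*w^3 + 20*w^2 + 4*w - 20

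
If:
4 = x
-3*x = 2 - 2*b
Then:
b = 7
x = 4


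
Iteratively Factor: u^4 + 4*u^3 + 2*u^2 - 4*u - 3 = (u + 3)*(u^3 + u^2 - u - 1) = (u + 1)*(u + 3)*(u^2 - 1) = (u - 1)*(u + 1)*(u + 3)*(u + 1)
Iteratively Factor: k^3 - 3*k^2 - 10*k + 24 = (k - 4)*(k^2 + k - 6) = (k - 4)*(k + 3)*(k - 2)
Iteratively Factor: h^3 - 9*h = (h)*(h^2 - 9) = h*(h + 3)*(h - 3)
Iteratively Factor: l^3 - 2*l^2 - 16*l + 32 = (l - 2)*(l^2 - 16) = (l - 2)*(l + 4)*(l - 4)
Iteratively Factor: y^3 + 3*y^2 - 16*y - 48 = (y - 4)*(y^2 + 7*y + 12) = (y - 4)*(y + 4)*(y + 3)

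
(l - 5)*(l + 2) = l^2 - 3*l - 10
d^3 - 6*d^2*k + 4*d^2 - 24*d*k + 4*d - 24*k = (d + 2)^2*(d - 6*k)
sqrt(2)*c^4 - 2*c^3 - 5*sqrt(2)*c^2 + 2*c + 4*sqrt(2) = (c - 1)*(c - 2*sqrt(2))*(c + sqrt(2))*(sqrt(2)*c + sqrt(2))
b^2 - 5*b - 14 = (b - 7)*(b + 2)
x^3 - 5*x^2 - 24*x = x*(x - 8)*(x + 3)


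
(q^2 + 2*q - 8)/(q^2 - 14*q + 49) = (q^2 + 2*q - 8)/(q^2 - 14*q + 49)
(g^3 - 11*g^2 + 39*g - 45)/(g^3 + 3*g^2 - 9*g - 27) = (g^2 - 8*g + 15)/(g^2 + 6*g + 9)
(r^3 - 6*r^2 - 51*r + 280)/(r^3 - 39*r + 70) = (r - 8)/(r - 2)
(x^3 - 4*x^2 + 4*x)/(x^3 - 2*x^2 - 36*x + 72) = x*(x - 2)/(x^2 - 36)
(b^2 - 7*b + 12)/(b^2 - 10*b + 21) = (b - 4)/(b - 7)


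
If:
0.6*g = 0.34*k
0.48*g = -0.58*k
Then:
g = 0.00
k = 0.00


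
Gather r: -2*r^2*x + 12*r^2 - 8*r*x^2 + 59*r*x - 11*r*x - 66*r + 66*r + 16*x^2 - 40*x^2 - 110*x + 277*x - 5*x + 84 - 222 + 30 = r^2*(12 - 2*x) + r*(-8*x^2 + 48*x) - 24*x^2 + 162*x - 108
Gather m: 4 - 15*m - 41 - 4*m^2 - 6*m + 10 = -4*m^2 - 21*m - 27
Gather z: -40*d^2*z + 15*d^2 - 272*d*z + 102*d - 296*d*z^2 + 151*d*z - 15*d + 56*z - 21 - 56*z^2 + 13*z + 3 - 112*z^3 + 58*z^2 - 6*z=15*d^2 + 87*d - 112*z^3 + z^2*(2 - 296*d) + z*(-40*d^2 - 121*d + 63) - 18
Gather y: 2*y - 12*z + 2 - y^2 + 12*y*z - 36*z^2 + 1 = -y^2 + y*(12*z + 2) - 36*z^2 - 12*z + 3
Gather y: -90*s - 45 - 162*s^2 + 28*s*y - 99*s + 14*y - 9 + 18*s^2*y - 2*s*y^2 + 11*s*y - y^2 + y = -162*s^2 - 189*s + y^2*(-2*s - 1) + y*(18*s^2 + 39*s + 15) - 54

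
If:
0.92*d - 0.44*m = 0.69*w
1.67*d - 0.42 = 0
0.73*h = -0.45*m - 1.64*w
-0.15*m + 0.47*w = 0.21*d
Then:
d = 0.25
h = -0.56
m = 0.23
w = 0.19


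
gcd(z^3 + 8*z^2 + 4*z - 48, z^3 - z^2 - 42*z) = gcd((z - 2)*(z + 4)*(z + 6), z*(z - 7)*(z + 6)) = z + 6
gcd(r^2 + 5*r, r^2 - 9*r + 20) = 1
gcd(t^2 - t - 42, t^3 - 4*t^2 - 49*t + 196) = t - 7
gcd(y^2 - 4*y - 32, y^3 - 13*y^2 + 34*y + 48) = y - 8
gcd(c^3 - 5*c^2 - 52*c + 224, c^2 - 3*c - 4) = c - 4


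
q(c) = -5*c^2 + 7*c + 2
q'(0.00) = 7.00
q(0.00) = 2.00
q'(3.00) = -23.00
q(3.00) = -22.00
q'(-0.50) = 12.00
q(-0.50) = -2.75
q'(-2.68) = 33.80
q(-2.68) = -52.67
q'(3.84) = -31.40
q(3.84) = -44.85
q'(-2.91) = 36.10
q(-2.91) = -60.71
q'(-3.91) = 46.10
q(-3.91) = -101.81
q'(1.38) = -6.80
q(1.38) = 2.14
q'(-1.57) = 22.70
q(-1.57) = -21.31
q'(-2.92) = 36.20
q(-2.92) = -61.07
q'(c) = 7 - 10*c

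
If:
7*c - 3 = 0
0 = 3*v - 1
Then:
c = 3/7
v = 1/3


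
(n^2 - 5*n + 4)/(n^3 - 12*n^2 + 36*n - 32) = (n^2 - 5*n + 4)/(n^3 - 12*n^2 + 36*n - 32)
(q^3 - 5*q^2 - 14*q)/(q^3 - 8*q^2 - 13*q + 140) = q*(q + 2)/(q^2 - q - 20)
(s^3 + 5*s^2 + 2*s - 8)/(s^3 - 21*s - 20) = (s^2 + s - 2)/(s^2 - 4*s - 5)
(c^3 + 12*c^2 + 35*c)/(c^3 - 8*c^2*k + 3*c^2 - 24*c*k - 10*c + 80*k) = c*(c + 7)/(c^2 - 8*c*k - 2*c + 16*k)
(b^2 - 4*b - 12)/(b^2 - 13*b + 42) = (b + 2)/(b - 7)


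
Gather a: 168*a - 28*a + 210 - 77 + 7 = 140*a + 140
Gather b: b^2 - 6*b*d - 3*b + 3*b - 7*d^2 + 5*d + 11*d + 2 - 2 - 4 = b^2 - 6*b*d - 7*d^2 + 16*d - 4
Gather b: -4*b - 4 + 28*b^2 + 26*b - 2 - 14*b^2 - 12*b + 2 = 14*b^2 + 10*b - 4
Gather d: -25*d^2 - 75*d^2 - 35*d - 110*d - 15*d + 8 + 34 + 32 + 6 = -100*d^2 - 160*d + 80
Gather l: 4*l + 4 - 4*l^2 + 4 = -4*l^2 + 4*l + 8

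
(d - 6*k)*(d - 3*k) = d^2 - 9*d*k + 18*k^2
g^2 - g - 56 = (g - 8)*(g + 7)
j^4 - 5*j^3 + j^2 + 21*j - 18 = (j - 3)^2*(j - 1)*(j + 2)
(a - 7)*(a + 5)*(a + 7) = a^3 + 5*a^2 - 49*a - 245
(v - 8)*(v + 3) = v^2 - 5*v - 24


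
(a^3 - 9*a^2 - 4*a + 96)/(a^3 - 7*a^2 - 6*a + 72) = (a - 8)/(a - 6)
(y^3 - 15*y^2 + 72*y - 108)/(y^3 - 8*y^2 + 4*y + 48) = (y^2 - 9*y + 18)/(y^2 - 2*y - 8)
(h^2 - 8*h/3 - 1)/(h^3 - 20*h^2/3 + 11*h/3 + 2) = (h - 3)/(h^2 - 7*h + 6)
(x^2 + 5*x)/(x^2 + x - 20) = x/(x - 4)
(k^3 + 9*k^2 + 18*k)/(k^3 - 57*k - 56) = k*(k^2 + 9*k + 18)/(k^3 - 57*k - 56)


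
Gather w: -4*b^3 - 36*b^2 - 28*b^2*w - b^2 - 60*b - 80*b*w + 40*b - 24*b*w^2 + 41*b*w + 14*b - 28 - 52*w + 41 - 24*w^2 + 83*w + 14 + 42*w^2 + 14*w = -4*b^3 - 37*b^2 - 6*b + w^2*(18 - 24*b) + w*(-28*b^2 - 39*b + 45) + 27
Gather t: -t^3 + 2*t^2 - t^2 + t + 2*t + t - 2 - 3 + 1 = -t^3 + t^2 + 4*t - 4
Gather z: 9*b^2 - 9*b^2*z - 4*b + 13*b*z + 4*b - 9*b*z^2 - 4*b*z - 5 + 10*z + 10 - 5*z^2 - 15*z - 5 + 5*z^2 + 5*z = 9*b^2 - 9*b*z^2 + z*(-9*b^2 + 9*b)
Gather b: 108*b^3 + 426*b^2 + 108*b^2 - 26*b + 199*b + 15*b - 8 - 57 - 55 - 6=108*b^3 + 534*b^2 + 188*b - 126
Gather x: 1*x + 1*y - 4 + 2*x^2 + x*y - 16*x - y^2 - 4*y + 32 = 2*x^2 + x*(y - 15) - y^2 - 3*y + 28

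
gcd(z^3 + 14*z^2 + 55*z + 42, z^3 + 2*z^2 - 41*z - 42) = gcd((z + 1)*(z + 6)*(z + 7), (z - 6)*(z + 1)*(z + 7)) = z^2 + 8*z + 7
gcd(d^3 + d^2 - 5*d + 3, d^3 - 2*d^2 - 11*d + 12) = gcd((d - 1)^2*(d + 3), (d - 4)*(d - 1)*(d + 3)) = d^2 + 2*d - 3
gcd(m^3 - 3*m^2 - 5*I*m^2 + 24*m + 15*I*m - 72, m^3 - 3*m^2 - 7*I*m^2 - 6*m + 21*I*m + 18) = m - 3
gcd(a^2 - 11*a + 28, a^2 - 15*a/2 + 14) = a - 4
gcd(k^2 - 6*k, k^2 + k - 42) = k - 6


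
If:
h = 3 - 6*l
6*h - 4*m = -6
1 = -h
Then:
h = -1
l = 2/3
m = 0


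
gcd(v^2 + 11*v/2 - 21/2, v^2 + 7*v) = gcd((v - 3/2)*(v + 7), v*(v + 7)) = v + 7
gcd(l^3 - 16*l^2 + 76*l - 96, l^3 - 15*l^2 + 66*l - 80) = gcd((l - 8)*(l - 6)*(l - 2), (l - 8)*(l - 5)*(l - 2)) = l^2 - 10*l + 16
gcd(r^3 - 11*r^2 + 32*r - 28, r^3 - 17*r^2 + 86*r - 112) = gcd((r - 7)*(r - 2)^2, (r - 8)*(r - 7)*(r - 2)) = r^2 - 9*r + 14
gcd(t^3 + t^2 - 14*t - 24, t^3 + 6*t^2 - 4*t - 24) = t + 2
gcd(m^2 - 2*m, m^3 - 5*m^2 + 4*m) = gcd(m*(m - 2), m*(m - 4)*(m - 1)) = m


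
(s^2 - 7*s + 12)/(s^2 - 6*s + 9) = (s - 4)/(s - 3)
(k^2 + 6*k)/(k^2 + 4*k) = (k + 6)/(k + 4)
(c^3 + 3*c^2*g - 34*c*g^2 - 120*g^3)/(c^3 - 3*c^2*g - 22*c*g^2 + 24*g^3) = (c + 5*g)/(c - g)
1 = 1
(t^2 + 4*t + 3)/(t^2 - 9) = (t + 1)/(t - 3)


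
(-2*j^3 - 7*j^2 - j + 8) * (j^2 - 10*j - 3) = -2*j^5 + 13*j^4 + 75*j^3 + 39*j^2 - 77*j - 24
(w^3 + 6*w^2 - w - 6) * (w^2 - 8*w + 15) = w^5 - 2*w^4 - 34*w^3 + 92*w^2 + 33*w - 90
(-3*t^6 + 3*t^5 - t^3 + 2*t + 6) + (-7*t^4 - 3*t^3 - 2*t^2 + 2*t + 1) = -3*t^6 + 3*t^5 - 7*t^4 - 4*t^3 - 2*t^2 + 4*t + 7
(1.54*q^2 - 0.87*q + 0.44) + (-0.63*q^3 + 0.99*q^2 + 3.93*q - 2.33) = -0.63*q^3 + 2.53*q^2 + 3.06*q - 1.89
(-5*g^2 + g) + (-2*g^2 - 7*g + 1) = -7*g^2 - 6*g + 1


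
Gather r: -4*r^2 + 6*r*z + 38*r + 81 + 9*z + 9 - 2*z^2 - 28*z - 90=-4*r^2 + r*(6*z + 38) - 2*z^2 - 19*z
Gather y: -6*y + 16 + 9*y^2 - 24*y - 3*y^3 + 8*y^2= -3*y^3 + 17*y^2 - 30*y + 16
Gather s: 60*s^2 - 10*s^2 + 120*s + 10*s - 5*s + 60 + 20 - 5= 50*s^2 + 125*s + 75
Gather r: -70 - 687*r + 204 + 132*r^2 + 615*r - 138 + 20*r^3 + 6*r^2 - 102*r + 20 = 20*r^3 + 138*r^2 - 174*r + 16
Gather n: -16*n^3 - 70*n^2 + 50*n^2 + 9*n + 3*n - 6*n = -16*n^3 - 20*n^2 + 6*n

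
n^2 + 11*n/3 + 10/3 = (n + 5/3)*(n + 2)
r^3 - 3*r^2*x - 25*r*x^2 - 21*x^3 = (r - 7*x)*(r + x)*(r + 3*x)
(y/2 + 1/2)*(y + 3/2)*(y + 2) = y^3/2 + 9*y^2/4 + 13*y/4 + 3/2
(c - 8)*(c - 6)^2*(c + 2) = c^4 - 18*c^3 + 92*c^2 - 24*c - 576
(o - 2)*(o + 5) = o^2 + 3*o - 10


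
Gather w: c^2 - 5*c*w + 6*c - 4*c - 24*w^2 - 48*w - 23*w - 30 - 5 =c^2 + 2*c - 24*w^2 + w*(-5*c - 71) - 35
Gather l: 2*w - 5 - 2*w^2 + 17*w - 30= -2*w^2 + 19*w - 35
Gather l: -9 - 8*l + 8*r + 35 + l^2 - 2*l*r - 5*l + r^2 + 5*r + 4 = l^2 + l*(-2*r - 13) + r^2 + 13*r + 30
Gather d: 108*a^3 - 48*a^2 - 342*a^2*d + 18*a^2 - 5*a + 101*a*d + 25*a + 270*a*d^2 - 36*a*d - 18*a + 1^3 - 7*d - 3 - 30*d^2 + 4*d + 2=108*a^3 - 30*a^2 + 2*a + d^2*(270*a - 30) + d*(-342*a^2 + 65*a - 3)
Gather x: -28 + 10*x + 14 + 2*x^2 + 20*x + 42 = 2*x^2 + 30*x + 28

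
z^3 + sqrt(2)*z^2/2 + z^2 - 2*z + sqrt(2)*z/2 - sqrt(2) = (z - 1)*(z + 2)*(z + sqrt(2)/2)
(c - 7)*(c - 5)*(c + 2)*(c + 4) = c^4 - 6*c^3 - 29*c^2 + 114*c + 280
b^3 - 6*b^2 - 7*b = b*(b - 7)*(b + 1)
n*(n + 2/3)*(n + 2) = n^3 + 8*n^2/3 + 4*n/3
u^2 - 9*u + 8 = (u - 8)*(u - 1)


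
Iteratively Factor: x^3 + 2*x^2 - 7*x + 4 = (x + 4)*(x^2 - 2*x + 1) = (x - 1)*(x + 4)*(x - 1)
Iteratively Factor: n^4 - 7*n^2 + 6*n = (n)*(n^3 - 7*n + 6) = n*(n - 1)*(n^2 + n - 6) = n*(n - 1)*(n + 3)*(n - 2)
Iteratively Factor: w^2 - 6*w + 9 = (w - 3)*(w - 3)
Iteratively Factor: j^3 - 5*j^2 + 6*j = (j)*(j^2 - 5*j + 6) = j*(j - 2)*(j - 3)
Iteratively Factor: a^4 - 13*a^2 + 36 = (a + 2)*(a^3 - 2*a^2 - 9*a + 18) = (a + 2)*(a + 3)*(a^2 - 5*a + 6) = (a - 2)*(a + 2)*(a + 3)*(a - 3)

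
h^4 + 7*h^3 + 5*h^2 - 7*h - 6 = (h - 1)*(h + 1)^2*(h + 6)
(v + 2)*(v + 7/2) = v^2 + 11*v/2 + 7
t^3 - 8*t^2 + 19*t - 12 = (t - 4)*(t - 3)*(t - 1)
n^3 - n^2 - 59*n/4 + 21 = (n - 7/2)*(n - 3/2)*(n + 4)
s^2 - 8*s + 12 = (s - 6)*(s - 2)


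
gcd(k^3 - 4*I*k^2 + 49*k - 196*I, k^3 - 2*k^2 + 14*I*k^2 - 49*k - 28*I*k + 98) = k + 7*I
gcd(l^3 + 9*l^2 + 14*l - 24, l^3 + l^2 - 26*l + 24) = l^2 + 5*l - 6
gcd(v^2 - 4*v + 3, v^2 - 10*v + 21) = v - 3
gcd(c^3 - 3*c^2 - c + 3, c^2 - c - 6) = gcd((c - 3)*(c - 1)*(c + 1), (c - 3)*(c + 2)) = c - 3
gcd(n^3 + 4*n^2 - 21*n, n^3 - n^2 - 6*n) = n^2 - 3*n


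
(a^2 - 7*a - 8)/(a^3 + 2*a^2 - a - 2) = (a - 8)/(a^2 + a - 2)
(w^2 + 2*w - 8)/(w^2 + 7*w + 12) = (w - 2)/(w + 3)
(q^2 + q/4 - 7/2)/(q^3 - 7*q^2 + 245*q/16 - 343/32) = 8*(q + 2)/(8*q^2 - 42*q + 49)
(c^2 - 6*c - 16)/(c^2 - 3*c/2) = 2*(c^2 - 6*c - 16)/(c*(2*c - 3))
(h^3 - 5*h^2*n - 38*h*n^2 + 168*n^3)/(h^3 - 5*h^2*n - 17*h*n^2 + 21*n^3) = (h^2 + 2*h*n - 24*n^2)/(h^2 + 2*h*n - 3*n^2)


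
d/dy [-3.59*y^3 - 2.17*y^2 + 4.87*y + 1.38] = -10.77*y^2 - 4.34*y + 4.87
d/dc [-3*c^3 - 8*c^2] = c*(-9*c - 16)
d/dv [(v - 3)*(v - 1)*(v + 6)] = 3*v^2 + 4*v - 21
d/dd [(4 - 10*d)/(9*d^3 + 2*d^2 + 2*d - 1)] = 2*(90*d^3 - 44*d^2 - 8*d + 1)/(81*d^6 + 36*d^5 + 40*d^4 - 10*d^3 - 4*d + 1)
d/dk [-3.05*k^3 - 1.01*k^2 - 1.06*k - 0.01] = -9.15*k^2 - 2.02*k - 1.06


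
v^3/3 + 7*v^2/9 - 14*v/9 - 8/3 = (v/3 + 1)*(v - 2)*(v + 4/3)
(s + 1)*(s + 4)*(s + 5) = s^3 + 10*s^2 + 29*s + 20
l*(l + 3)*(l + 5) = l^3 + 8*l^2 + 15*l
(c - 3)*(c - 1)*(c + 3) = c^3 - c^2 - 9*c + 9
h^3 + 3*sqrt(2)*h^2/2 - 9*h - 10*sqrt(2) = (h - 2*sqrt(2))*(h + sqrt(2))*(h + 5*sqrt(2)/2)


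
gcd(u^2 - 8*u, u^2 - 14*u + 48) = u - 8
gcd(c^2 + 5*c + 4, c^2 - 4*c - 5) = c + 1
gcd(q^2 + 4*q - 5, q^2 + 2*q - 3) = q - 1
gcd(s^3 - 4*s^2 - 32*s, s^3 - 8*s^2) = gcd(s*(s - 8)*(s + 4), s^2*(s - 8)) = s^2 - 8*s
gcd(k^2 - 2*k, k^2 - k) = k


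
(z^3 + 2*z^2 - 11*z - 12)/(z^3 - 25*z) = (z^3 + 2*z^2 - 11*z - 12)/(z*(z^2 - 25))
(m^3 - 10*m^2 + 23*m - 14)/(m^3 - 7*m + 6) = (m - 7)/(m + 3)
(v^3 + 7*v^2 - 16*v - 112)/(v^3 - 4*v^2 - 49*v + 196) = (v + 4)/(v - 7)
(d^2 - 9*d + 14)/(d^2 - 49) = (d - 2)/(d + 7)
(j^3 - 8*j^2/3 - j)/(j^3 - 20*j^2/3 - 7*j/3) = (j - 3)/(j - 7)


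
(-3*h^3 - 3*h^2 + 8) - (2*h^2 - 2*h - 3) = -3*h^3 - 5*h^2 + 2*h + 11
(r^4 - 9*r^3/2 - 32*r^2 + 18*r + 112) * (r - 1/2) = r^5 - 5*r^4 - 119*r^3/4 + 34*r^2 + 103*r - 56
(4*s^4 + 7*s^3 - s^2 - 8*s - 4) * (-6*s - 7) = -24*s^5 - 70*s^4 - 43*s^3 + 55*s^2 + 80*s + 28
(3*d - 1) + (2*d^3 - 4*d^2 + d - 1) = 2*d^3 - 4*d^2 + 4*d - 2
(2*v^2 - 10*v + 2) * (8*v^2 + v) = 16*v^4 - 78*v^3 + 6*v^2 + 2*v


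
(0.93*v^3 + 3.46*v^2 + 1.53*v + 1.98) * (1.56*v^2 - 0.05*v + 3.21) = 1.4508*v^5 + 5.3511*v^4 + 5.1991*v^3 + 14.1189*v^2 + 4.8123*v + 6.3558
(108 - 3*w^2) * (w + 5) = -3*w^3 - 15*w^2 + 108*w + 540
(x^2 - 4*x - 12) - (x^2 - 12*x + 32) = 8*x - 44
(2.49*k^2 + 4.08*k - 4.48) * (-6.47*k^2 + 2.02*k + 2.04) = -16.1103*k^4 - 21.3678*k^3 + 42.3068*k^2 - 0.726400000000002*k - 9.1392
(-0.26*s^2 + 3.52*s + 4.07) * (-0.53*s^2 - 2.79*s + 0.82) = 0.1378*s^4 - 1.1402*s^3 - 12.1911*s^2 - 8.4689*s + 3.3374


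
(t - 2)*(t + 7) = t^2 + 5*t - 14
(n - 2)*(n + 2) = n^2 - 4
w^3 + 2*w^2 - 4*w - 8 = (w - 2)*(w + 2)^2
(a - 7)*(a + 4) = a^2 - 3*a - 28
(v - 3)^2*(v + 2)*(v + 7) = v^4 + 3*v^3 - 31*v^2 - 3*v + 126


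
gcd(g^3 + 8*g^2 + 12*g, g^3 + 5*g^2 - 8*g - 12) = g + 6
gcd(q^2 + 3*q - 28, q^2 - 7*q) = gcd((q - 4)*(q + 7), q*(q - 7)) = 1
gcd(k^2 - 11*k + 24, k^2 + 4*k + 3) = 1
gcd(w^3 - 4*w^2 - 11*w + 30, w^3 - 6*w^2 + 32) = 1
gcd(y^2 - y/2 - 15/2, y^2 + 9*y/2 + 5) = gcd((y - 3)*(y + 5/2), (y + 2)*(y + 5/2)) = y + 5/2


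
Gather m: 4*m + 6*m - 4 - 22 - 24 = 10*m - 50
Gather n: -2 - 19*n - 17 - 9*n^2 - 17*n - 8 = -9*n^2 - 36*n - 27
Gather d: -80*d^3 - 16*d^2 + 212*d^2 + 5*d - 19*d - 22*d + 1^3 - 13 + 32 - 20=-80*d^3 + 196*d^2 - 36*d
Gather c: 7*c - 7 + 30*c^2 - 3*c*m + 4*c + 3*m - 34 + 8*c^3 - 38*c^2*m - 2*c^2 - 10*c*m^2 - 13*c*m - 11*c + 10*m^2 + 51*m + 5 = 8*c^3 + c^2*(28 - 38*m) + c*(-10*m^2 - 16*m) + 10*m^2 + 54*m - 36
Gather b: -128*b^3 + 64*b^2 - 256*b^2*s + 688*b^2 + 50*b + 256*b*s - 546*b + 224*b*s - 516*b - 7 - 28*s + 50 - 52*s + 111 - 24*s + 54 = -128*b^3 + b^2*(752 - 256*s) + b*(480*s - 1012) - 104*s + 208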